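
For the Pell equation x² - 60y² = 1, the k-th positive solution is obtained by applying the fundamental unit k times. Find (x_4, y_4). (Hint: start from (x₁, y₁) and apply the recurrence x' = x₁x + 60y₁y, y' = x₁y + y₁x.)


Step 1: Find the fundamental solution (x₁, y₁) of x² - 60y² = 1.
  Expand √60 as a continued fraction. a₀ = ⌊√60⌋ = 7; iterate m_{k+1} = d_k·a_k − m_k, d_{k+1} = (60 − m_{k+1}²)/d_k, a_{k+1} = ⌊(a₀ + m_{k+1})/d_{k+1}⌋ (starting m₀ = 0, d₀ = 1), with convergents p_k = a_k·p_{k-1} + p_{k-2}, q_k = a_k·q_{k-1} + q_{k-2} (p₋₁ = 1, q₋₁ = 0):
  k = 0: a₀ = 7; p₀/q₀ = 7/1; p₀² − 60·q₀² = 49 − 60 = -11.
  k = 1: m = 7, d = 11, a = ⌊(7 + 7)/11⌋ = 1; p/q = (1·7 + 1)/(1·1 + 0) = 8/1; p² − 60·q² = 64 − 60 = 4.
  k = 2: m = 4, d = 4, a = ⌊(7 + 4)/4⌋ = 2; p/q = (2·8 + 7)/(2·1 + 1) = 23/3; p² − 60·q² = 529 − 540 = -11.
  k = 3: m = 4, d = 11, a = ⌊(7 + 4)/11⌋ = 1; p/q = (1·23 + 8)/(1·3 + 1) = 31/4; p² − 60·q² = 961 − 960 = 1.
  The first convergent with p² − 60·q² = 1 gives the fundamental solution (x₁, y₁) = (31, 4).
Step 2: Apply the recurrence (x_{n+1}, y_{n+1}) = (x₁x_n + 60y₁y_n, x₁y_n + y₁x_n) repeatedly.
  From (x_1, y_1) = (31, 4): x_2 = 31·31 + 60·4·4 = 1921; y_2 = 31·4 + 4·31 = 248.
  From (x_2, y_2) = (1921, 248): x_3 = 31·1921 + 60·4·248 = 119071; y_3 = 31·248 + 4·1921 = 15372.
  From (x_3, y_3) = (119071, 15372): x_4 = 31·119071 + 60·4·15372 = 7380481; y_4 = 31·15372 + 4·119071 = 952816.
Step 3: Verify x_4² - 60·y_4² = 54471499791361 - 54471499791360 = 1 (should be 1). ✓

(x_1, y_1) = (31, 4); (x_4, y_4) = (7380481, 952816).


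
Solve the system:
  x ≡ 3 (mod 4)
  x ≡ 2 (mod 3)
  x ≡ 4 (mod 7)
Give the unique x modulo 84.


Moduli 4, 3, 7 are pairwise coprime; by CRT there is a unique solution modulo M = 4 · 3 · 7 = 84.
Solve pairwise, accumulating the modulus:
  Start with x ≡ 3 (mod 4).
  Combine with x ≡ 2 (mod 3): since gcd(4, 3) = 1, we get a unique residue mod 12.
    Write x = 3 + 4·t and substitute into x ≡ 2 (mod 3): 4·t ≡ 2 − 3 = -1 (mod 3).
    Reduce coefficients mod 3: 1·t ≡ 2 (mod 3).
    So t ≡ 2 (mod 3).
    Then x = 3 + 4·2 = 11, valid modulo lcm(4, 3) = 12: x ≡ 11 (mod 12).
  Combine with x ≡ 4 (mod 7): since gcd(12, 7) = 1, we get a unique residue mod 84.
    Write x = 11 + 12·t and substitute into x ≡ 4 (mod 7): 12·t ≡ 4 − 11 = -7 (mod 7).
    Reduce coefficients mod 7: 5·t ≡ 0 (mod 7).
    The inverse of 5 mod 7 is 3 (since 5·3 = 15 = 2·7 + 1), so t ≡ 3·0 = 0 ≡ 0 (mod 7).
    Then x = 11 + 12·0 = 11, valid modulo lcm(12, 7) = 84: x ≡ 11 (mod 84).
Verify: 11 mod 4 = 3 ✓, 11 mod 3 = 2 ✓, 11 mod 7 = 4 ✓.

x ≡ 11 (mod 84).


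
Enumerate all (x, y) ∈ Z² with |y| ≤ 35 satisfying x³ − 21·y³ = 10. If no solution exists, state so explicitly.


The equation is x³ - 21y³ = 10. For fixed y, x³ = 21·y³ + 10, so a solution requires the RHS to be a perfect cube.
Strategy: iterate y from -35 to 35, compute RHS = 21·y³ + 10, and check whether it is a (positive or negative) perfect cube.
Check small values of y:
  y = 0: RHS = 10 is not a perfect cube.
  y = 1: RHS = 31 is not a perfect cube.
  y = -1: RHS = -11 is not a perfect cube.
  y = 2: RHS = 178 is not a perfect cube.
  y = -2: RHS = -158 is not a perfect cube.
  y = 3: RHS = 577 is not a perfect cube.
  y = -3: RHS = -557 is not a perfect cube.
Continuing the search up to |y| = 35 finds no solutions either.
No (x, y) in the scanned range satisfies the equation.

No integer solutions with |y| ≤ 35.


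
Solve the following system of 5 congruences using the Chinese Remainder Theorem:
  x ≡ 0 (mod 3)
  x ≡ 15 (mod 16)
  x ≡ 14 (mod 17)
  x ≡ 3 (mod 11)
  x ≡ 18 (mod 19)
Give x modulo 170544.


Product of moduli M = 3 · 16 · 17 · 11 · 19 = 170544.
Merge one congruence at a time:
  Start: x ≡ 0 (mod 3).
  Combine with x ≡ 15 (mod 16); new modulus lcm = 48.
    Write x = 0 + 3·t and substitute into x ≡ 15 (mod 16): 3·t ≡ 15 − 0 = 15 (mod 16).
    The inverse of 3 mod 16 is 11 (since 3·11 = 33 = 2·16 + 1), so t ≡ 11·15 = 165 ≡ 5 (mod 16).
    Then x = 0 + 3·5 = 15, valid modulo lcm(3, 16) = 48: x ≡ 15 (mod 48).
  Combine with x ≡ 14 (mod 17); new modulus lcm = 816.
    Write x = 15 + 48·t and substitute into x ≡ 14 (mod 17): 48·t ≡ 14 − 15 = -1 (mod 17).
    Reduce coefficients mod 17: 14·t ≡ 16 (mod 17).
    The inverse of 14 mod 17 is 11 (since 14·11 = 154 = 9·17 + 1), so t ≡ 11·16 = 176 ≡ 6 (mod 17).
    Then x = 15 + 48·6 = 303, valid modulo lcm(48, 17) = 816: x ≡ 303 (mod 816).
  Combine with x ≡ 3 (mod 11); new modulus lcm = 8976.
    Write x = 303 + 816·t and substitute into x ≡ 3 (mod 11): 816·t ≡ 3 − 303 = -300 (mod 11).
    Reduce coefficients mod 11: 2·t ≡ 8 (mod 11).
    The inverse of 2 mod 11 is 6 (since 2·6 = 12 = 1·11 + 1), so t ≡ 6·8 = 48 ≡ 4 (mod 11).
    Then x = 303 + 816·4 = 3567, valid modulo lcm(816, 11) = 8976: x ≡ 3567 (mod 8976).
  Combine with x ≡ 18 (mod 19); new modulus lcm = 170544.
    Write x = 3567 + 8976·t and substitute into x ≡ 18 (mod 19): 8976·t ≡ 18 − 3567 = -3549 (mod 19).
    Reduce coefficients mod 19: 8·t ≡ 4 (mod 19).
    The inverse of 8 mod 19 is 12 (since 8·12 = 96 = 5·19 + 1), so t ≡ 12·4 = 48 ≡ 10 (mod 19).
    Then x = 3567 + 8976·10 = 93327, valid modulo lcm(8976, 19) = 170544: x ≡ 93327 (mod 170544).
Verify against each original: 93327 mod 3 = 0, 93327 mod 16 = 15, 93327 mod 17 = 14, 93327 mod 11 = 3, 93327 mod 19 = 18.

x ≡ 93327 (mod 170544).


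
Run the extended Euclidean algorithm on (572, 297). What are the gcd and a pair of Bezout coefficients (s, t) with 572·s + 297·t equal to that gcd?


Euclidean algorithm on (572, 297) — divide until remainder is 0:
  572 = 1 · 297 + 275
  297 = 1 · 275 + 22
  275 = 12 · 22 + 11
  22 = 2 · 11 + 0
gcd(572, 297) = 11.
Track Bezout coefficients alongside the remainders: start with r₀ = 572 = a·1 + b·0 (s = 1, t = 0) and r₁ = 297 = a·0 + b·1 (s = 0, t = 1); each new remainder r_{k+1} = r_{k-1} − q_k·r_k inherits s_{k+1} = s_{k-1} − q_k·s_k, t_{k+1} = t_{k-1} − q_k·t_k, so r_k = a·s_k + b·t_k at every step:
  q = 1: r = 275, s = 1 − 1·0 = 1, t = 0 − 1·1 = -1  (check: 572·1 + 297·(-1) = 275)
  q = 1: r = 22, s = 0 − 1·1 = -1, t = 1 − 1·(-1) = 2  (check: 572·(-1) + 297·2 = 22)
  q = 12: r = 11, s = 1 − 12·(-1) = 13, t = -1 − 12·2 = -25  (check: 572·13 + 297·(-25) = 11)
The row with r = 11 (the gcd) gives the Bezout coefficients s = 13, t = -25.
Result: 572 · (13) + 297 · (-25) = 11.

gcd(572, 297) = 11; s = 13, t = -25 (check: 572·13 + 297·(-25) = 11).


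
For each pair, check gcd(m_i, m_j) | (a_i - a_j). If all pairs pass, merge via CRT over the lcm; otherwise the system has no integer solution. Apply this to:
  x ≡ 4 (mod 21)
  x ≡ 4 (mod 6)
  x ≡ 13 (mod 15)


Moduli 21, 6, 15 are not pairwise coprime, so CRT works modulo lcm(m_i) when all pairwise compatibility conditions hold.
Pairwise compatibility: gcd(m_i, m_j) must divide a_i - a_j for every pair.
Merge one congruence at a time:
  Start: x ≡ 4 (mod 21).
  Combine with x ≡ 4 (mod 6): gcd(21, 6) = 3; 4 - 4 = 0, which IS divisible by 3, so compatible.
    Write x = 4 + 21·t and substitute into x ≡ 4 (mod 6): 21·t ≡ 4 − 4 = 0 (mod 6).
    Divide the congruence (and modulus) by g = 3: 7·t ≡ 0 (mod 2).
    Reduce coefficients mod 2: 1·t ≡ 0 (mod 2).
    So t ≡ 0 (mod 2).
    Then x = 4 + 21·0 = 4, valid modulo lcm(21, 6) = 42: x ≡ 4 (mod 42).
  Combine with x ≡ 13 (mod 15): gcd(42, 15) = 3; 13 - 4 = 9, which IS divisible by 3, so compatible.
    Write x = 4 + 42·t and substitute into x ≡ 13 (mod 15): 42·t ≡ 13 − 4 = 9 (mod 15).
    Divide the congruence (and modulus) by g = 3: 14·t ≡ 3 (mod 5).
    Reduce coefficients mod 5: 4·t ≡ 3 (mod 5).
    The inverse of 4 mod 5 is 4 (since 4·4 = 16 = 3·5 + 1), so t ≡ 4·3 = 12 ≡ 2 (mod 5).
    Then x = 4 + 42·2 = 88, valid modulo lcm(42, 15) = 210: x ≡ 88 (mod 210).
Verify: 88 mod 21 = 4, 88 mod 6 = 4, 88 mod 15 = 13.

x ≡ 88 (mod 210).


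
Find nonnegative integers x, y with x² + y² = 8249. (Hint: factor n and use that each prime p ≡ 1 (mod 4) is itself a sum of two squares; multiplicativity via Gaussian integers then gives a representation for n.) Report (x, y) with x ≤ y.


Step 1: Factor n = 8249 = 73 · 113.
Step 2: Check the mod-4 condition on each prime factor: 73 ≡ 1 (mod 4), exponent 1; 113 ≡ 1 (mod 4), exponent 1.
All primes ≡ 3 (mod 4) appear to even exponent (or don't appear), so by the two-squares theorem n IS expressible as a sum of two squares.
Step 3: Build a representation. Here n = 73 · 113 is a product of primes ≡ 1 (mod 4). Each prime p ≡ 1 (mod 4) is itself a sum of two squares; find a² by testing p − a² for a perfect square:
  73: 73 − 1² = 72, 73 − 2² = 69, 73 − 3² = 64 = 8² ⇒ 73 = 3² + 8².
  113: 113 − 1² = 112, 113 − 2² = 109, 113 − 3² = 104, 113 − 4² = 97, 113 − 5² = 88, 113 − 6² = 77, 113 − 7² = 64 = 8² ⇒ 113 = 7² + 8².
  Combine using the Brahmagupta–Fibonacci identity (a² + b²)(c² + d²) = (ac − bd)² + (ad + bc)² = (ac + bd)² + (ad − bc)²:
  73 · 113 = 8249: from (3² + 8²)(7² + 8²), take (3·7 − 8·8, 3·8 + 8·7) = (21 − 64, 24 + 56) = (-43, 80); dropping signs (only squares matter) gives (43, 80); check 43² + 80² = 1849 + 6400 = 8249 ✓.
Step 4: Order so x ≤ y and verify: 43² + 80² = 1849 + 6400 = 8249 = n. ✓

n = 8249 = 43² + 80² (one valid representation with x ≤ y).


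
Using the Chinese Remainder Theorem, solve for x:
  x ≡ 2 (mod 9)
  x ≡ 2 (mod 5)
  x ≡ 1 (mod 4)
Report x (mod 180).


Moduli 9, 5, 4 are pairwise coprime; by CRT there is a unique solution modulo M = 9 · 5 · 4 = 180.
Solve pairwise, accumulating the modulus:
  Start with x ≡ 2 (mod 9).
  Combine with x ≡ 2 (mod 5): since gcd(9, 5) = 1, we get a unique residue mod 45.
    Write x = 2 + 9·t and substitute into x ≡ 2 (mod 5): 9·t ≡ 2 − 2 = 0 (mod 5).
    Reduce coefficients mod 5: 4·t ≡ 0 (mod 5).
    The inverse of 4 mod 5 is 4 (since 4·4 = 16 = 3·5 + 1), so t ≡ 4·0 = 0 ≡ 0 (mod 5).
    Then x = 2 + 9·0 = 2, valid modulo lcm(9, 5) = 45: x ≡ 2 (mod 45).
  Combine with x ≡ 1 (mod 4): since gcd(45, 4) = 1, we get a unique residue mod 180.
    Write x = 2 + 45·t and substitute into x ≡ 1 (mod 4): 45·t ≡ 1 − 2 = -1 (mod 4).
    Reduce coefficients mod 4: 1·t ≡ 3 (mod 4).
    So t ≡ 3 (mod 4).
    Then x = 2 + 45·3 = 137, valid modulo lcm(45, 4) = 180: x ≡ 137 (mod 180).
Verify: 137 mod 9 = 2 ✓, 137 mod 5 = 2 ✓, 137 mod 4 = 1 ✓.

x ≡ 137 (mod 180).


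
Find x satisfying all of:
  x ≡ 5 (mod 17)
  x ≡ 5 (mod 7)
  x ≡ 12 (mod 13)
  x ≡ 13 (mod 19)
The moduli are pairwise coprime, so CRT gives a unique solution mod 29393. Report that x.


Product of moduli M = 17 · 7 · 13 · 19 = 29393.
Merge one congruence at a time:
  Start: x ≡ 5 (mod 17).
  Combine with x ≡ 5 (mod 7); new modulus lcm = 119.
    Write x = 5 + 17·t and substitute into x ≡ 5 (mod 7): 17·t ≡ 5 − 5 = 0 (mod 7).
    Reduce coefficients mod 7: 3·t ≡ 0 (mod 7).
    The inverse of 3 mod 7 is 5 (since 3·5 = 15 = 2·7 + 1), so t ≡ 5·0 = 0 ≡ 0 (mod 7).
    Then x = 5 + 17·0 = 5, valid modulo lcm(17, 7) = 119: x ≡ 5 (mod 119).
  Combine with x ≡ 12 (mod 13); new modulus lcm = 1547.
    Write x = 5 + 119·t and substitute into x ≡ 12 (mod 13): 119·t ≡ 12 − 5 = 7 (mod 13).
    Reduce coefficients mod 13: 2·t ≡ 7 (mod 13).
    The inverse of 2 mod 13 is 7 (since 2·7 = 14 = 1·13 + 1), so t ≡ 7·7 = 49 ≡ 10 (mod 13).
    Then x = 5 + 119·10 = 1195, valid modulo lcm(119, 13) = 1547: x ≡ 1195 (mod 1547).
  Combine with x ≡ 13 (mod 19); new modulus lcm = 29393.
    Write x = 1195 + 1547·t and substitute into x ≡ 13 (mod 19): 1547·t ≡ 13 − 1195 = -1182 (mod 19).
    Reduce coefficients mod 19: 8·t ≡ 15 (mod 19).
    The inverse of 8 mod 19 is 12 (since 8·12 = 96 = 5·19 + 1), so t ≡ 12·15 = 180 ≡ 9 (mod 19).
    Then x = 1195 + 1547·9 = 15118, valid modulo lcm(1547, 19) = 29393: x ≡ 15118 (mod 29393).
Verify against each original: 15118 mod 17 = 5, 15118 mod 7 = 5, 15118 mod 13 = 12, 15118 mod 19 = 13.

x ≡ 15118 (mod 29393).


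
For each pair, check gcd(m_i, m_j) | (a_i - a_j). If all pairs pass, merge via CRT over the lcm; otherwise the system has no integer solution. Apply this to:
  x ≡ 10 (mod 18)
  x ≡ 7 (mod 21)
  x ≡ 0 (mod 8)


Moduli 18, 21, 8 are not pairwise coprime, so CRT works modulo lcm(m_i) when all pairwise compatibility conditions hold.
Pairwise compatibility: gcd(m_i, m_j) must divide a_i - a_j for every pair.
Merge one congruence at a time:
  Start: x ≡ 10 (mod 18).
  Combine with x ≡ 7 (mod 21): gcd(18, 21) = 3; 7 - 10 = -3, which IS divisible by 3, so compatible.
    Write x = 10 + 18·t and substitute into x ≡ 7 (mod 21): 18·t ≡ 7 − 10 = -3 (mod 21).
    Divide the congruence (and modulus) by g = 3: 6·t ≡ -1 (mod 7).
    Reduce coefficients mod 7: 6·t ≡ 6 (mod 7).
    The inverse of 6 mod 7 is 6 (since 6·6 = 36 = 5·7 + 1), so t ≡ 6·6 = 36 ≡ 1 (mod 7).
    Then x = 10 + 18·1 = 28, valid modulo lcm(18, 21) = 126: x ≡ 28 (mod 126).
  Combine with x ≡ 0 (mod 8): gcd(126, 8) = 2; 0 - 28 = -28, which IS divisible by 2, so compatible.
    Write x = 28 + 126·t and substitute into x ≡ 0 (mod 8): 126·t ≡ 0 − 28 = -28 (mod 8).
    Divide the congruence (and modulus) by g = 2: 63·t ≡ -14 (mod 4).
    Reduce coefficients mod 4: 3·t ≡ 2 (mod 4).
    The inverse of 3 mod 4 is 3 (since 3·3 = 9 = 2·4 + 1), so t ≡ 3·2 = 6 ≡ 2 (mod 4).
    Then x = 28 + 126·2 = 280, valid modulo lcm(126, 8) = 504: x ≡ 280 (mod 504).
Verify: 280 mod 18 = 10, 280 mod 21 = 7, 280 mod 8 = 0.

x ≡ 280 (mod 504).


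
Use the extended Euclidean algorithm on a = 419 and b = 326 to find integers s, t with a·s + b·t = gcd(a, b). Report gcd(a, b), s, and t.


Euclidean algorithm on (419, 326) — divide until remainder is 0:
  419 = 1 · 326 + 93
  326 = 3 · 93 + 47
  93 = 1 · 47 + 46
  47 = 1 · 46 + 1
  46 = 46 · 1 + 0
gcd(419, 326) = 1.
Track Bezout coefficients alongside the remainders: start with r₀ = 419 = a·1 + b·0 (s = 1, t = 0) and r₁ = 326 = a·0 + b·1 (s = 0, t = 1); each new remainder r_{k+1} = r_{k-1} − q_k·r_k inherits s_{k+1} = s_{k-1} − q_k·s_k, t_{k+1} = t_{k-1} − q_k·t_k, so r_k = a·s_k + b·t_k at every step:
  q = 1: r = 93, s = 1 − 1·0 = 1, t = 0 − 1·1 = -1  (check: 419·1 + 326·(-1) = 93)
  q = 3: r = 47, s = 0 − 3·1 = -3, t = 1 − 3·(-1) = 4  (check: 419·(-3) + 326·4 = 47)
  q = 1: r = 46, s = 1 − 1·(-3) = 4, t = -1 − 1·4 = -5  (check: 419·4 + 326·(-5) = 46)
  q = 1: r = 1, s = -3 − 1·4 = -7, t = 4 − 1·(-5) = 9  (check: 419·(-7) + 326·9 = 1)
The row with r = 1 (the gcd) gives the Bezout coefficients s = -7, t = 9.
Result: 419 · (-7) + 326 · (9) = 1.

gcd(419, 326) = 1; s = -7, t = 9 (check: 419·(-7) + 326·9 = 1).


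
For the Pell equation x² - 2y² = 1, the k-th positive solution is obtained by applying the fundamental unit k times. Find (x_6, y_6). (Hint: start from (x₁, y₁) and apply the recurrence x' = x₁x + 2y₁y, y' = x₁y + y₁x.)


Step 1: Find the fundamental solution (x₁, y₁) of x² - 2y² = 1.
  Expand √2 as a continued fraction. a₀ = ⌊√2⌋ = 1; iterate m_{k+1} = d_k·a_k − m_k, d_{k+1} = (2 − m_{k+1}²)/d_k, a_{k+1} = ⌊(a₀ + m_{k+1})/d_{k+1}⌋ (starting m₀ = 0, d₀ = 1), with convergents p_k = a_k·p_{k-1} + p_{k-2}, q_k = a_k·q_{k-1} + q_{k-2} (p₋₁ = 1, q₋₁ = 0):
  k = 0: a₀ = 1; p₀/q₀ = 1/1; p₀² − 2·q₀² = 1 − 2 = -1.
  k = 1: m = 1, d = 1, a = ⌊(1 + 1)/1⌋ = 2; p/q = (2·1 + 1)/(2·1 + 0) = 3/2; p² − 2·q² = 9 − 8 = 1.
  The first convergent with p² − 2·q² = 1 gives the fundamental solution (x₁, y₁) = (3, 2).
Step 2: Apply the recurrence (x_{n+1}, y_{n+1}) = (x₁x_n + 2y₁y_n, x₁y_n + y₁x_n) repeatedly.
  From (x_1, y_1) = (3, 2): x_2 = 3·3 + 2·2·2 = 17; y_2 = 3·2 + 2·3 = 12.
  From (x_2, y_2) = (17, 12): x_3 = 3·17 + 2·2·12 = 99; y_3 = 3·12 + 2·17 = 70.
  From (x_3, y_3) = (99, 70): x_4 = 3·99 + 2·2·70 = 577; y_4 = 3·70 + 2·99 = 408.
  From (x_4, y_4) = (577, 408): x_5 = 3·577 + 2·2·408 = 3363; y_5 = 3·408 + 2·577 = 2378.
  From (x_5, y_5) = (3363, 2378): x_6 = 3·3363 + 2·2·2378 = 19601; y_6 = 3·2378 + 2·3363 = 13860.
Step 3: Verify x_6² - 2·y_6² = 384199201 - 384199200 = 1 (should be 1). ✓

(x_1, y_1) = (3, 2); (x_6, y_6) = (19601, 13860).


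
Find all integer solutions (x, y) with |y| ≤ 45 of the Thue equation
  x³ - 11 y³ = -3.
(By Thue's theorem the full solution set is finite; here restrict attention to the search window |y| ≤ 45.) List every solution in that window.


The equation is x³ - 11y³ = -3. For fixed y, x³ = 11·y³ − 3, so a solution requires the RHS to be a perfect cube.
Strategy: iterate y from -45 to 45, compute RHS = 11·y³ − 3, and check whether it is a (positive or negative) perfect cube.
Check small values of y:
  y = 0: RHS = -3 is not a perfect cube.
  y = 1: RHS = 8 = (2)³ ⇒ x = 2 works.
  y = -1: RHS = -14 is not a perfect cube.
  y = 2: RHS = 85 is not a perfect cube.
  y = -2: RHS = -91 is not a perfect cube.
  y = 3: RHS = 294 is not a perfect cube.
  y = -3: RHS = -300 is not a perfect cube.
Continuing the search up to |y| = 45 finds no further solutions beyond those listed.
Collected solutions: (2, 1).

Solutions (with |y| ≤ 45): (2, 1).


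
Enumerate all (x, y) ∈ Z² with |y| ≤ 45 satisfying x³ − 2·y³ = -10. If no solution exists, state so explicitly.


The equation is x³ - 2y³ = -10. For fixed y, x³ = 2·y³ − 10, so a solution requires the RHS to be a perfect cube.
Strategy: iterate y from -45 to 45, compute RHS = 2·y³ − 10, and check whether it is a (positive or negative) perfect cube.
Check small values of y:
  y = 0: RHS = -10 is not a perfect cube.
  y = 1: RHS = -8 = (-2)³ ⇒ x = -2 works.
  y = -1: RHS = -12 is not a perfect cube.
  y = 2: RHS = 6 is not a perfect cube.
  y = -2: RHS = -26 is not a perfect cube.
  y = 3: RHS = 44 is not a perfect cube.
  y = -3: RHS = -64 = (-4)³ ⇒ x = -4 works.
Continuing the search up to |y| = 45 finds no further solutions beyond those listed.
Collected solutions: (-2, 1), (-4, -3).

Solutions (with |y| ≤ 45): (-2, 1), (-4, -3).


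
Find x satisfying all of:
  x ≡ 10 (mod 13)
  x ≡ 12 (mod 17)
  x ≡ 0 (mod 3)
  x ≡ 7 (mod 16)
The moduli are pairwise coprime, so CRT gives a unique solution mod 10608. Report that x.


Product of moduli M = 13 · 17 · 3 · 16 = 10608.
Merge one congruence at a time:
  Start: x ≡ 10 (mod 13).
  Combine with x ≡ 12 (mod 17); new modulus lcm = 221.
    Write x = 10 + 13·t and substitute into x ≡ 12 (mod 17): 13·t ≡ 12 − 10 = 2 (mod 17).
    The inverse of 13 mod 17 is 4 (since 13·4 = 52 = 3·17 + 1), so t ≡ 4·2 = 8 ≡ 8 (mod 17).
    Then x = 10 + 13·8 = 114, valid modulo lcm(13, 17) = 221: x ≡ 114 (mod 221).
  Combine with x ≡ 0 (mod 3); new modulus lcm = 663.
    Write x = 114 + 221·t and substitute into x ≡ 0 (mod 3): 221·t ≡ 0 − 114 = -114 (mod 3).
    Reduce coefficients mod 3: 2·t ≡ 0 (mod 3).
    The inverse of 2 mod 3 is 2 (since 2·2 = 4 = 1·3 + 1), so t ≡ 2·0 = 0 ≡ 0 (mod 3).
    Then x = 114 + 221·0 = 114, valid modulo lcm(221, 3) = 663: x ≡ 114 (mod 663).
  Combine with x ≡ 7 (mod 16); new modulus lcm = 10608.
    Write x = 114 + 663·t and substitute into x ≡ 7 (mod 16): 663·t ≡ 7 − 114 = -107 (mod 16).
    Reduce coefficients mod 16: 7·t ≡ 5 (mod 16).
    The inverse of 7 mod 16 is 7 (since 7·7 = 49 = 3·16 + 1), so t ≡ 7·5 = 35 ≡ 3 (mod 16).
    Then x = 114 + 663·3 = 2103, valid modulo lcm(663, 16) = 10608: x ≡ 2103 (mod 10608).
Verify against each original: 2103 mod 13 = 10, 2103 mod 17 = 12, 2103 mod 3 = 0, 2103 mod 16 = 7.

x ≡ 2103 (mod 10608).


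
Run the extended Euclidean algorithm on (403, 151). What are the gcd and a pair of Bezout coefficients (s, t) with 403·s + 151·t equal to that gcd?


Euclidean algorithm on (403, 151) — divide until remainder is 0:
  403 = 2 · 151 + 101
  151 = 1 · 101 + 50
  101 = 2 · 50 + 1
  50 = 50 · 1 + 0
gcd(403, 151) = 1.
Track Bezout coefficients alongside the remainders: start with r₀ = 403 = a·1 + b·0 (s = 1, t = 0) and r₁ = 151 = a·0 + b·1 (s = 0, t = 1); each new remainder r_{k+1} = r_{k-1} − q_k·r_k inherits s_{k+1} = s_{k-1} − q_k·s_k, t_{k+1} = t_{k-1} − q_k·t_k, so r_k = a·s_k + b·t_k at every step:
  q = 2: r = 101, s = 1 − 2·0 = 1, t = 0 − 2·1 = -2  (check: 403·1 + 151·(-2) = 101)
  q = 1: r = 50, s = 0 − 1·1 = -1, t = 1 − 1·(-2) = 3  (check: 403·(-1) + 151·3 = 50)
  q = 2: r = 1, s = 1 − 2·(-1) = 3, t = -2 − 2·3 = -8  (check: 403·3 + 151·(-8) = 1)
The row with r = 1 (the gcd) gives the Bezout coefficients s = 3, t = -8.
Result: 403 · (3) + 151 · (-8) = 1.

gcd(403, 151) = 1; s = 3, t = -8 (check: 403·3 + 151·(-8) = 1).


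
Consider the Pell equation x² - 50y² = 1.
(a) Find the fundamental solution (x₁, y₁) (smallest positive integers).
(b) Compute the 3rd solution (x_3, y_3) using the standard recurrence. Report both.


Step 1: Find the fundamental solution (x₁, y₁) of x² - 50y² = 1.
  Expand √50 as a continued fraction. a₀ = ⌊√50⌋ = 7; iterate m_{k+1} = d_k·a_k − m_k, d_{k+1} = (50 − m_{k+1}²)/d_k, a_{k+1} = ⌊(a₀ + m_{k+1})/d_{k+1}⌋ (starting m₀ = 0, d₀ = 1), with convergents p_k = a_k·p_{k-1} + p_{k-2}, q_k = a_k·q_{k-1} + q_{k-2} (p₋₁ = 1, q₋₁ = 0):
  k = 0: a₀ = 7; p₀/q₀ = 7/1; p₀² − 50·q₀² = 49 − 50 = -1.
  k = 1: m = 7, d = 1, a = ⌊(7 + 7)/1⌋ = 14; p/q = (14·7 + 1)/(14·1 + 0) = 99/14; p² − 50·q² = 9801 − 9800 = 1.
  The first convergent with p² − 50·q² = 1 gives the fundamental solution (x₁, y₁) = (99, 14).
Step 2: Apply the recurrence (x_{n+1}, y_{n+1}) = (x₁x_n + 50y₁y_n, x₁y_n + y₁x_n) repeatedly.
  From (x_1, y_1) = (99, 14): x_2 = 99·99 + 50·14·14 = 19601; y_2 = 99·14 + 14·99 = 2772.
  From (x_2, y_2) = (19601, 2772): x_3 = 99·19601 + 50·14·2772 = 3880899; y_3 = 99·2772 + 14·19601 = 548842.
Step 3: Verify x_3² - 50·y_3² = 15061377048201 - 15061377048200 = 1 (should be 1). ✓

(x_1, y_1) = (99, 14); (x_3, y_3) = (3880899, 548842).


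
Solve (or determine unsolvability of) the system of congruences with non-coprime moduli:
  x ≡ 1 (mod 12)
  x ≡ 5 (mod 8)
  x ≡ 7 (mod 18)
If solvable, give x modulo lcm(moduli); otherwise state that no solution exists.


Moduli 12, 8, 18 are not pairwise coprime, so CRT works modulo lcm(m_i) when all pairwise compatibility conditions hold.
Pairwise compatibility: gcd(m_i, m_j) must divide a_i - a_j for every pair.
Merge one congruence at a time:
  Start: x ≡ 1 (mod 12).
  Combine with x ≡ 5 (mod 8): gcd(12, 8) = 4; 5 - 1 = 4, which IS divisible by 4, so compatible.
    Write x = 1 + 12·t and substitute into x ≡ 5 (mod 8): 12·t ≡ 5 − 1 = 4 (mod 8).
    Divide the congruence (and modulus) by g = 4: 3·t ≡ 1 (mod 2).
    Reduce coefficients mod 2: 1·t ≡ 1 (mod 2).
    So t ≡ 1 (mod 2).
    Then x = 1 + 12·1 = 13, valid modulo lcm(12, 8) = 24: x ≡ 13 (mod 24).
  Combine with x ≡ 7 (mod 18): gcd(24, 18) = 6; 7 - 13 = -6, which IS divisible by 6, so compatible.
    Write x = 13 + 24·t and substitute into x ≡ 7 (mod 18): 24·t ≡ 7 − 13 = -6 (mod 18).
    Divide the congruence (and modulus) by g = 6: 4·t ≡ -1 (mod 3).
    Reduce coefficients mod 3: 1·t ≡ 2 (mod 3).
    So t ≡ 2 (mod 3).
    Then x = 13 + 24·2 = 61, valid modulo lcm(24, 18) = 72: x ≡ 61 (mod 72).
Verify: 61 mod 12 = 1, 61 mod 8 = 5, 61 mod 18 = 7.

x ≡ 61 (mod 72).


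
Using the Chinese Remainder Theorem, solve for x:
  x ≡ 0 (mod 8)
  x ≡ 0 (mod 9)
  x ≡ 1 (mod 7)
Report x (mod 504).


Moduli 8, 9, 7 are pairwise coprime; by CRT there is a unique solution modulo M = 8 · 9 · 7 = 504.
Solve pairwise, accumulating the modulus:
  Start with x ≡ 0 (mod 8).
  Combine with x ≡ 0 (mod 9): since gcd(8, 9) = 1, we get a unique residue mod 72.
    Write x = 0 + 8·t and substitute into x ≡ 0 (mod 9): 8·t ≡ 0 − 0 = 0 (mod 9).
    The inverse of 8 mod 9 is 8 (since 8·8 = 64 = 7·9 + 1), so t ≡ 8·0 = 0 ≡ 0 (mod 9).
    Then x = 0 + 8·0 = 0, valid modulo lcm(8, 9) = 72: x ≡ 0 (mod 72).
  Combine with x ≡ 1 (mod 7): since gcd(72, 7) = 1, we get a unique residue mod 504.
    Write x = 0 + 72·t and substitute into x ≡ 1 (mod 7): 72·t ≡ 1 − 0 = 1 (mod 7).
    Reduce coefficients mod 7: 2·t ≡ 1 (mod 7).
    The inverse of 2 mod 7 is 4 (since 2·4 = 8 = 1·7 + 1), so t ≡ 4·1 = 4 ≡ 4 (mod 7).
    Then x = 0 + 72·4 = 288, valid modulo lcm(72, 7) = 504: x ≡ 288 (mod 504).
Verify: 288 mod 8 = 0 ✓, 288 mod 9 = 0 ✓, 288 mod 7 = 1 ✓.

x ≡ 288 (mod 504).


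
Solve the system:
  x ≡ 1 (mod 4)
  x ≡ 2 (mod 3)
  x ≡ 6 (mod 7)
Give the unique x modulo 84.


Moduli 4, 3, 7 are pairwise coprime; by CRT there is a unique solution modulo M = 4 · 3 · 7 = 84.
Solve pairwise, accumulating the modulus:
  Start with x ≡ 1 (mod 4).
  Combine with x ≡ 2 (mod 3): since gcd(4, 3) = 1, we get a unique residue mod 12.
    Write x = 1 + 4·t and substitute into x ≡ 2 (mod 3): 4·t ≡ 2 − 1 = 1 (mod 3).
    Reduce coefficients mod 3: 1·t ≡ 1 (mod 3).
    So t ≡ 1 (mod 3).
    Then x = 1 + 4·1 = 5, valid modulo lcm(4, 3) = 12: x ≡ 5 (mod 12).
  Combine with x ≡ 6 (mod 7): since gcd(12, 7) = 1, we get a unique residue mod 84.
    Write x = 5 + 12·t and substitute into x ≡ 6 (mod 7): 12·t ≡ 6 − 5 = 1 (mod 7).
    Reduce coefficients mod 7: 5·t ≡ 1 (mod 7).
    The inverse of 5 mod 7 is 3 (since 5·3 = 15 = 2·7 + 1), so t ≡ 3·1 = 3 ≡ 3 (mod 7).
    Then x = 5 + 12·3 = 41, valid modulo lcm(12, 7) = 84: x ≡ 41 (mod 84).
Verify: 41 mod 4 = 1 ✓, 41 mod 3 = 2 ✓, 41 mod 7 = 6 ✓.

x ≡ 41 (mod 84).


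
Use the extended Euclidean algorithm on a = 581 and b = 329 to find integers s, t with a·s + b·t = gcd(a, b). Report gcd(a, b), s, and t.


Euclidean algorithm on (581, 329) — divide until remainder is 0:
  581 = 1 · 329 + 252
  329 = 1 · 252 + 77
  252 = 3 · 77 + 21
  77 = 3 · 21 + 14
  21 = 1 · 14 + 7
  14 = 2 · 7 + 0
gcd(581, 329) = 7.
Track Bezout coefficients alongside the remainders: start with r₀ = 581 = a·1 + b·0 (s = 1, t = 0) and r₁ = 329 = a·0 + b·1 (s = 0, t = 1); each new remainder r_{k+1} = r_{k-1} − q_k·r_k inherits s_{k+1} = s_{k-1} − q_k·s_k, t_{k+1} = t_{k-1} − q_k·t_k, so r_k = a·s_k + b·t_k at every step:
  q = 1: r = 252, s = 1 − 1·0 = 1, t = 0 − 1·1 = -1  (check: 581·1 + 329·(-1) = 252)
  q = 1: r = 77, s = 0 − 1·1 = -1, t = 1 − 1·(-1) = 2  (check: 581·(-1) + 329·2 = 77)
  q = 3: r = 21, s = 1 − 3·(-1) = 4, t = -1 − 3·2 = -7  (check: 581·4 + 329·(-7) = 21)
  q = 3: r = 14, s = -1 − 3·4 = -13, t = 2 − 3·(-7) = 23  (check: 581·(-13) + 329·23 = 14)
  q = 1: r = 7, s = 4 − 1·(-13) = 17, t = -7 − 1·23 = -30  (check: 581·17 + 329·(-30) = 7)
The row with r = 7 (the gcd) gives the Bezout coefficients s = 17, t = -30.
Result: 581 · (17) + 329 · (-30) = 7.

gcd(581, 329) = 7; s = 17, t = -30 (check: 581·17 + 329·(-30) = 7).


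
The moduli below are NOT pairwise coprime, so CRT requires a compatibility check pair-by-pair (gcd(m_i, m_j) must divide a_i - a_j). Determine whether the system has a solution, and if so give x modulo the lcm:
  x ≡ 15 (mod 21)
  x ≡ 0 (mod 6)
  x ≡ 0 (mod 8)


Moduli 21, 6, 8 are not pairwise coprime, so CRT works modulo lcm(m_i) when all pairwise compatibility conditions hold.
Pairwise compatibility: gcd(m_i, m_j) must divide a_i - a_j for every pair.
Merge one congruence at a time:
  Start: x ≡ 15 (mod 21).
  Combine with x ≡ 0 (mod 6): gcd(21, 6) = 3; 0 - 15 = -15, which IS divisible by 3, so compatible.
    Write x = 15 + 21·t and substitute into x ≡ 0 (mod 6): 21·t ≡ 0 − 15 = -15 (mod 6).
    Divide the congruence (and modulus) by g = 3: 7·t ≡ -5 (mod 2).
    Reduce coefficients mod 2: 1·t ≡ 1 (mod 2).
    So t ≡ 1 (mod 2).
    Then x = 15 + 21·1 = 36, valid modulo lcm(21, 6) = 42: x ≡ 36 (mod 42).
  Combine with x ≡ 0 (mod 8): gcd(42, 8) = 2; 0 - 36 = -36, which IS divisible by 2, so compatible.
    Write x = 36 + 42·t and substitute into x ≡ 0 (mod 8): 42·t ≡ 0 − 36 = -36 (mod 8).
    Divide the congruence (and modulus) by g = 2: 21·t ≡ -18 (mod 4).
    Reduce coefficients mod 4: 1·t ≡ 2 (mod 4).
    So t ≡ 2 (mod 4).
    Then x = 36 + 42·2 = 120, valid modulo lcm(42, 8) = 168: x ≡ 120 (mod 168).
Verify: 120 mod 21 = 15, 120 mod 6 = 0, 120 mod 8 = 0.

x ≡ 120 (mod 168).


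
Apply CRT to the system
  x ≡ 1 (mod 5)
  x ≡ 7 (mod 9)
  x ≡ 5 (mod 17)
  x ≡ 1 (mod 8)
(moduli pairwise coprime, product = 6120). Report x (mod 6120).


Product of moduli M = 5 · 9 · 17 · 8 = 6120.
Merge one congruence at a time:
  Start: x ≡ 1 (mod 5).
  Combine with x ≡ 7 (mod 9); new modulus lcm = 45.
    Write x = 1 + 5·t and substitute into x ≡ 7 (mod 9): 5·t ≡ 7 − 1 = 6 (mod 9).
    The inverse of 5 mod 9 is 2 (since 5·2 = 10 = 1·9 + 1), so t ≡ 2·6 = 12 ≡ 3 (mod 9).
    Then x = 1 + 5·3 = 16, valid modulo lcm(5, 9) = 45: x ≡ 16 (mod 45).
  Combine with x ≡ 5 (mod 17); new modulus lcm = 765.
    Write x = 16 + 45·t and substitute into x ≡ 5 (mod 17): 45·t ≡ 5 − 16 = -11 (mod 17).
    Reduce coefficients mod 17: 11·t ≡ 6 (mod 17).
    The inverse of 11 mod 17 is 14 (since 11·14 = 154 = 9·17 + 1), so t ≡ 14·6 = 84 ≡ 16 (mod 17).
    Then x = 16 + 45·16 = 736, valid modulo lcm(45, 17) = 765: x ≡ 736 (mod 765).
  Combine with x ≡ 1 (mod 8); new modulus lcm = 6120.
    Write x = 736 + 765·t and substitute into x ≡ 1 (mod 8): 765·t ≡ 1 − 736 = -735 (mod 8).
    Reduce coefficients mod 8: 5·t ≡ 1 (mod 8).
    The inverse of 5 mod 8 is 5 (since 5·5 = 25 = 3·8 + 1), so t ≡ 5·1 = 5 ≡ 5 (mod 8).
    Then x = 736 + 765·5 = 4561, valid modulo lcm(765, 8) = 6120: x ≡ 4561 (mod 6120).
Verify against each original: 4561 mod 5 = 1, 4561 mod 9 = 7, 4561 mod 17 = 5, 4561 mod 8 = 1.

x ≡ 4561 (mod 6120).


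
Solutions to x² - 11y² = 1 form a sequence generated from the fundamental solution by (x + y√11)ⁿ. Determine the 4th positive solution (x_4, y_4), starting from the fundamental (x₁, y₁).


Step 1: Find the fundamental solution (x₁, y₁) of x² - 11y² = 1.
  Expand √11 as a continued fraction. a₀ = ⌊√11⌋ = 3; iterate m_{k+1} = d_k·a_k − m_k, d_{k+1} = (11 − m_{k+1}²)/d_k, a_{k+1} = ⌊(a₀ + m_{k+1})/d_{k+1}⌋ (starting m₀ = 0, d₀ = 1), with convergents p_k = a_k·p_{k-1} + p_{k-2}, q_k = a_k·q_{k-1} + q_{k-2} (p₋₁ = 1, q₋₁ = 0):
  k = 0: a₀ = 3; p₀/q₀ = 3/1; p₀² − 11·q₀² = 9 − 11 = -2.
  k = 1: m = 3, d = 2, a = ⌊(3 + 3)/2⌋ = 3; p/q = (3·3 + 1)/(3·1 + 0) = 10/3; p² − 11·q² = 100 − 99 = 1.
  The first convergent with p² − 11·q² = 1 gives the fundamental solution (x₁, y₁) = (10, 3).
Step 2: Apply the recurrence (x_{n+1}, y_{n+1}) = (x₁x_n + 11y₁y_n, x₁y_n + y₁x_n) repeatedly.
  From (x_1, y_1) = (10, 3): x_2 = 10·10 + 11·3·3 = 199; y_2 = 10·3 + 3·10 = 60.
  From (x_2, y_2) = (199, 60): x_3 = 10·199 + 11·3·60 = 3970; y_3 = 10·60 + 3·199 = 1197.
  From (x_3, y_3) = (3970, 1197): x_4 = 10·3970 + 11·3·1197 = 79201; y_4 = 10·1197 + 3·3970 = 23880.
Step 3: Verify x_4² - 11·y_4² = 6272798401 - 6272798400 = 1 (should be 1). ✓

(x_1, y_1) = (10, 3); (x_4, y_4) = (79201, 23880).


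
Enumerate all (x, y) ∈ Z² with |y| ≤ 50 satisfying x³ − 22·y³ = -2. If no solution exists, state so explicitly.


The equation is x³ - 22y³ = -2. For fixed y, x³ = 22·y³ − 2, so a solution requires the RHS to be a perfect cube.
Strategy: iterate y from -50 to 50, compute RHS = 22·y³ − 2, and check whether it is a (positive or negative) perfect cube.
Check small values of y:
  y = 0: RHS = -2 is not a perfect cube.
  y = 1: RHS = 20 is not a perfect cube.
  y = -1: RHS = -24 is not a perfect cube.
  y = 2: RHS = 174 is not a perfect cube.
  y = -2: RHS = -178 is not a perfect cube.
  y = 3: RHS = 592 is not a perfect cube.
  y = -3: RHS = -596 is not a perfect cube.
Continuing the search up to |y| = 50 finds no solutions either.
No (x, y) in the scanned range satisfies the equation.

No integer solutions with |y| ≤ 50.


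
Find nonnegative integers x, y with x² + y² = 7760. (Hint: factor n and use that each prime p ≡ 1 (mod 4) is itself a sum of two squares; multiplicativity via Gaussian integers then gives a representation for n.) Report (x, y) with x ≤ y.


Step 1: Factor n = 7760 = 2^4 · 5 · 97.
Step 2: Check the mod-4 condition on each prime factor: 2 = 2 (special); 5 ≡ 1 (mod 4), exponent 1; 97 ≡ 1 (mod 4), exponent 1.
All primes ≡ 3 (mod 4) appear to even exponent (or don't appear), so by the two-squares theorem n IS expressible as a sum of two squares.
Step 3: Build a representation. Group n = k² · m with k = 4 and m = 5 · 97 = 485 (a product of primes ≡ 1 (mod 4)); a representation of m scales to one of n via (k·x)² + (k·y)² = k²(x² + y²). Each prime p ≡ 1 (mod 4) is itself a sum of two squares; find a² by testing p − a² for a perfect square:
  5: 5 − 1² = 4 = 2² ⇒ 5 = 1² + 2².
  97: 97 − 1² = 96, 97 − 2² = 93, 97 − 3² = 88, 97 − 4² = 81 = 9² ⇒ 97 = 4² + 9².
  Combine using the Brahmagupta–Fibonacci identity (a² + b²)(c² + d²) = (ac − bd)² + (ad + bc)² = (ac + bd)² + (ad − bc)²:
  5 · 97 = 485: from (1² + 2²)(4² + 9²), take (1·4 − 2·9, 1·9 + 2·4) = (4 − 18, 9 + 8) = (-14, 17); dropping signs (only squares matter) gives (14, 17); check 14² + 17² = 196 + 289 = 485 ✓.
  Scale by k = 4: (4·14, 4·17) = (56, 68).
Step 4: Order so x ≤ y and verify: 56² + 68² = 3136 + 4624 = 7760 = n. ✓

n = 7760 = 56² + 68² (one valid representation with x ≤ y).


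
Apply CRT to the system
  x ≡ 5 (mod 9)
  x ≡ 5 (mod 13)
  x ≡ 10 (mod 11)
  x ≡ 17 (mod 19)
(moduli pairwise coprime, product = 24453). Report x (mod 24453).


Product of moduli M = 9 · 13 · 11 · 19 = 24453.
Merge one congruence at a time:
  Start: x ≡ 5 (mod 9).
  Combine with x ≡ 5 (mod 13); new modulus lcm = 117.
    Write x = 5 + 9·t and substitute into x ≡ 5 (mod 13): 9·t ≡ 5 − 5 = 0 (mod 13).
    The inverse of 9 mod 13 is 3 (since 9·3 = 27 = 2·13 + 1), so t ≡ 3·0 = 0 ≡ 0 (mod 13).
    Then x = 5 + 9·0 = 5, valid modulo lcm(9, 13) = 117: x ≡ 5 (mod 117).
  Combine with x ≡ 10 (mod 11); new modulus lcm = 1287.
    Write x = 5 + 117·t and substitute into x ≡ 10 (mod 11): 117·t ≡ 10 − 5 = 5 (mod 11).
    Reduce coefficients mod 11: 7·t ≡ 5 (mod 11).
    The inverse of 7 mod 11 is 8 (since 7·8 = 56 = 5·11 + 1), so t ≡ 8·5 = 40 ≡ 7 (mod 11).
    Then x = 5 + 117·7 = 824, valid modulo lcm(117, 11) = 1287: x ≡ 824 (mod 1287).
  Combine with x ≡ 17 (mod 19); new modulus lcm = 24453.
    Write x = 824 + 1287·t and substitute into x ≡ 17 (mod 19): 1287·t ≡ 17 − 824 = -807 (mod 19).
    Reduce coefficients mod 19: 14·t ≡ 10 (mod 19).
    The inverse of 14 mod 19 is 15 (since 14·15 = 210 = 11·19 + 1), so t ≡ 15·10 = 150 ≡ 17 (mod 19).
    Then x = 824 + 1287·17 = 22703, valid modulo lcm(1287, 19) = 24453: x ≡ 22703 (mod 24453).
Verify against each original: 22703 mod 9 = 5, 22703 mod 13 = 5, 22703 mod 11 = 10, 22703 mod 19 = 17.

x ≡ 22703 (mod 24453).


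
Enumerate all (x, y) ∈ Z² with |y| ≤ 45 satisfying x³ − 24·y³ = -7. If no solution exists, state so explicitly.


The equation is x³ - 24y³ = -7. For fixed y, x³ = 24·y³ − 7, so a solution requires the RHS to be a perfect cube.
Strategy: iterate y from -45 to 45, compute RHS = 24·y³ − 7, and check whether it is a (positive or negative) perfect cube.
Check small values of y:
  y = 0: RHS = -7 is not a perfect cube.
  y = 1: RHS = 17 is not a perfect cube.
  y = -1: RHS = -31 is not a perfect cube.
  y = 2: RHS = 185 is not a perfect cube.
  y = -2: RHS = -199 is not a perfect cube.
  y = 3: RHS = 641 is not a perfect cube.
  y = -3: RHS = -655 is not a perfect cube.
Continuing the search up to |y| = 45 finds no solutions either.
No (x, y) in the scanned range satisfies the equation.

No integer solutions with |y| ≤ 45.


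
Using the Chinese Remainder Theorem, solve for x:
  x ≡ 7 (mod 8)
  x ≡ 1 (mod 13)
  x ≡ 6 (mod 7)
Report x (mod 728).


Moduli 8, 13, 7 are pairwise coprime; by CRT there is a unique solution modulo M = 8 · 13 · 7 = 728.
Solve pairwise, accumulating the modulus:
  Start with x ≡ 7 (mod 8).
  Combine with x ≡ 1 (mod 13): since gcd(8, 13) = 1, we get a unique residue mod 104.
    Write x = 7 + 8·t and substitute into x ≡ 1 (mod 13): 8·t ≡ 1 − 7 = -6 (mod 13).
    Reduce coefficients mod 13: 8·t ≡ 7 (mod 13).
    The inverse of 8 mod 13 is 5 (since 8·5 = 40 = 3·13 + 1), so t ≡ 5·7 = 35 ≡ 9 (mod 13).
    Then x = 7 + 8·9 = 79, valid modulo lcm(8, 13) = 104: x ≡ 79 (mod 104).
  Combine with x ≡ 6 (mod 7): since gcd(104, 7) = 1, we get a unique residue mod 728.
    Write x = 79 + 104·t and substitute into x ≡ 6 (mod 7): 104·t ≡ 6 − 79 = -73 (mod 7).
    Reduce coefficients mod 7: 6·t ≡ 4 (mod 7).
    The inverse of 6 mod 7 is 6 (since 6·6 = 36 = 5·7 + 1), so t ≡ 6·4 = 24 ≡ 3 (mod 7).
    Then x = 79 + 104·3 = 391, valid modulo lcm(104, 7) = 728: x ≡ 391 (mod 728).
Verify: 391 mod 8 = 7 ✓, 391 mod 13 = 1 ✓, 391 mod 7 = 6 ✓.

x ≡ 391 (mod 728).


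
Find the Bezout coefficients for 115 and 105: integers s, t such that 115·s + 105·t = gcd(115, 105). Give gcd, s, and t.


Euclidean algorithm on (115, 105) — divide until remainder is 0:
  115 = 1 · 105 + 10
  105 = 10 · 10 + 5
  10 = 2 · 5 + 0
gcd(115, 105) = 5.
Track Bezout coefficients alongside the remainders: start with r₀ = 115 = a·1 + b·0 (s = 1, t = 0) and r₁ = 105 = a·0 + b·1 (s = 0, t = 1); each new remainder r_{k+1} = r_{k-1} − q_k·r_k inherits s_{k+1} = s_{k-1} − q_k·s_k, t_{k+1} = t_{k-1} − q_k·t_k, so r_k = a·s_k + b·t_k at every step:
  q = 1: r = 10, s = 1 − 1·0 = 1, t = 0 − 1·1 = -1  (check: 115·1 + 105·(-1) = 10)
  q = 10: r = 5, s = 0 − 10·1 = -10, t = 1 − 10·(-1) = 11  (check: 115·(-10) + 105·11 = 5)
The row with r = 5 (the gcd) gives the Bezout coefficients s = -10, t = 11.
Result: 115 · (-10) + 105 · (11) = 5.

gcd(115, 105) = 5; s = -10, t = 11 (check: 115·(-10) + 105·11 = 5).


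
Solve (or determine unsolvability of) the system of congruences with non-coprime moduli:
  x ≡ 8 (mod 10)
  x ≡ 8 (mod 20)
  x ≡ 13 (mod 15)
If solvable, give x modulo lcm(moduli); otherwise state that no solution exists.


Moduli 10, 20, 15 are not pairwise coprime, so CRT works modulo lcm(m_i) when all pairwise compatibility conditions hold.
Pairwise compatibility: gcd(m_i, m_j) must divide a_i - a_j for every pair.
Merge one congruence at a time:
  Start: x ≡ 8 (mod 10).
  Combine with x ≡ 8 (mod 20): gcd(10, 20) = 10; 8 - 8 = 0, which IS divisible by 10, so compatible.
    Write x = 8 + 10·t and substitute into x ≡ 8 (mod 20): 10·t ≡ 8 − 8 = 0 (mod 20).
    Divide the congruence (and modulus) by g = 10: 1·t ≡ 0 (mod 2).
    So t ≡ 0 (mod 2).
    Then x = 8 + 10·0 = 8, valid modulo lcm(10, 20) = 20: x ≡ 8 (mod 20).
  Combine with x ≡ 13 (mod 15): gcd(20, 15) = 5; 13 - 8 = 5, which IS divisible by 5, so compatible.
    Write x = 8 + 20·t and substitute into x ≡ 13 (mod 15): 20·t ≡ 13 − 8 = 5 (mod 15).
    Divide the congruence (and modulus) by g = 5: 4·t ≡ 1 (mod 3).
    Reduce coefficients mod 3: 1·t ≡ 1 (mod 3).
    So t ≡ 1 (mod 3).
    Then x = 8 + 20·1 = 28, valid modulo lcm(20, 15) = 60: x ≡ 28 (mod 60).
Verify: 28 mod 10 = 8, 28 mod 20 = 8, 28 mod 15 = 13.

x ≡ 28 (mod 60).


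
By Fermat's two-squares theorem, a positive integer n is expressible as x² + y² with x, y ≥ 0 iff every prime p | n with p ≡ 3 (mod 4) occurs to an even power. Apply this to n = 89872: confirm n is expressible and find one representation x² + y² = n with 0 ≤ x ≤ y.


Step 1: Factor n = 89872 = 2^4 · 41 · 137.
Step 2: Check the mod-4 condition on each prime factor: 2 = 2 (special); 41 ≡ 1 (mod 4), exponent 1; 137 ≡ 1 (mod 4), exponent 1.
All primes ≡ 3 (mod 4) appear to even exponent (or don't appear), so by the two-squares theorem n IS expressible as a sum of two squares.
Step 3: Build a representation. Group n = k² · m with k = 4 and m = 41 · 137 = 5617 (a product of primes ≡ 1 (mod 4)); a representation of m scales to one of n via (k·x)² + (k·y)² = k²(x² + y²). Each prime p ≡ 1 (mod 4) is itself a sum of two squares; find a² by testing p − a² for a perfect square:
  41: 41 − 1² = 40, 41 − 2² = 37, 41 − 3² = 32, 41 − 4² = 25 = 5² ⇒ 41 = 4² + 5².
  137: 137 − 1² = 136, 137 − 2² = 133, 137 − 3² = 128, 137 − 4² = 121 = 11² ⇒ 137 = 4² + 11².
  Combine using the Brahmagupta–Fibonacci identity (a² + b²)(c² + d²) = (ac − bd)² + (ad + bc)² = (ac + bd)² + (ad − bc)²:
  41 · 137 = 5617: from (4² + 5²)(4² + 11²), take (4·4 − 5·11, 4·11 + 5·4) = (16 − 55, 44 + 20) = (-39, 64); dropping signs (only squares matter) gives (39, 64); check 39² + 64² = 1521 + 4096 = 5617 ✓.
  Scale by k = 4: (4·39, 4·64) = (156, 256).
Step 4: Order so x ≤ y and verify: 156² + 256² = 24336 + 65536 = 89872 = n. ✓

n = 89872 = 156² + 256² (one valid representation with x ≤ y).
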